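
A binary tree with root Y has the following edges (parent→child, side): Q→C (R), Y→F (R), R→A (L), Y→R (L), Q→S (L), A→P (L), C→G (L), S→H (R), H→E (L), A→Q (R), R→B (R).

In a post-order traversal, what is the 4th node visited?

Post-order visits the left subtree, then the right subtree, then the node.
At Y: go left to R.
  At R: go left to A.
    At A: go left to P.
      P is a leaf — visit P.
    At A: go right to Q.
      At Q: go left to S.
        At S: no left child.
        At S: go right to H.
          At H: go left to E.
            E is a leaf — visit E.
          At H: no right child.
          Visit H.
        Visit S.
      At Q: go right to C.
        At C: go left to G.
          G is a leaf — visit G.
        At C: no right child.
        Visit C.
      Visit Q.
    Visit A.
  At R: go right to B.
    B is a leaf — visit B.
  Visit R.
At Y: go right to F.
  F is a leaf — visit F.
Visit Y.
Full post-order sequence: P, E, H, S, G, C, Q, A, B, R, F, Y.

S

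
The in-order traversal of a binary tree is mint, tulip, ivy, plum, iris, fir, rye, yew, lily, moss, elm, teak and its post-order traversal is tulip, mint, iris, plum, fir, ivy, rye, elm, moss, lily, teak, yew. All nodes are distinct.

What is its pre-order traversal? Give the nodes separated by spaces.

yew rye ivy mint tulip fir plum iris teak lily moss elm

The last element of post-order is the root; it splits in-order into left and right subtrees.
Root yew: left subtree has 7 nodes {mint, tulip, ivy, plum, iris, fir, rye}, right has 4 {lily, moss, elm, teak}.
  Root rye: left subtree has 6 nodes {mint, tulip, ivy, plum, iris, fir}, right has 0 { }.
    Root ivy: left subtree has 2 nodes {mint, tulip}, right has 3 {plum, iris, fir}.
      Root mint: left subtree has 0 nodes { }, right has 1 {tulip}.
      Root fir: left subtree has 2 nodes {plum, iris}, right has 0 { }.
        Root plum: left subtree has 0 nodes { }, right has 1 {iris}.
  Root teak: left subtree has 3 nodes {lily, moss, elm}, right has 0 { }.
    Root lily: left subtree has 0 nodes { }, right has 2 {moss, elm}.
      Root moss: left subtree has 0 nodes { }, right has 1 {elm}.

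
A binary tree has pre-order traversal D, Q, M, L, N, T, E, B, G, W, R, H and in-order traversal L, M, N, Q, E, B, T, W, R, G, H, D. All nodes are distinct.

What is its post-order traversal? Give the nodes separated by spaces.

The first element of pre-order is the root; it splits in-order into left and right subtrees.
Root D: left subtree has 11 nodes {L, M, N, Q, E, B, T, W, R, G, H}, right has 0 { }.
  Root Q: left subtree has 3 nodes {L, M, N}, right has 7 {E, B, T, W, R, G, H}.
    Root M: left subtree has 1 node {L}, right has 1 {N}.
    Root T: left subtree has 2 nodes {E, B}, right has 4 {W, R, G, H}.
      Root E: left subtree has 0 nodes { }, right has 1 {B}.
      Root G: left subtree has 2 nodes {W, R}, right has 1 {H}.
        Root W: left subtree has 0 nodes { }, right has 1 {R}.

L N M B E R W H G T Q D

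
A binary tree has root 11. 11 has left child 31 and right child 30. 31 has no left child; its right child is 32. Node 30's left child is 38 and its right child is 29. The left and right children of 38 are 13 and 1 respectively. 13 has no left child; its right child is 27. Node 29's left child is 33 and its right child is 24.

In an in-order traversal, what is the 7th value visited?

In-order visits the left subtree, then the node, then the right subtree.
At 11: go left to 31.
  At 31: no left child.
  Visit 31.
  At 31: go right to 32.
    32 is a leaf — visit 32.
Visit 11.
At 11: go right to 30.
  At 30: go left to 38.
    At 38: go left to 13.
      At 13: no left child.
      Visit 13.
      At 13: go right to 27.
        27 is a leaf — visit 27.
    Visit 38.
    At 38: go right to 1.
      1 is a leaf — visit 1.
  Visit 30.
  At 30: go right to 29.
    At 29: go left to 33.
      33 is a leaf — visit 33.
    Visit 29.
    At 29: go right to 24.
      24 is a leaf — visit 24.
Full in-order sequence: 31, 32, 11, 13, 27, 38, 1, 30, 33, 29, 24.

1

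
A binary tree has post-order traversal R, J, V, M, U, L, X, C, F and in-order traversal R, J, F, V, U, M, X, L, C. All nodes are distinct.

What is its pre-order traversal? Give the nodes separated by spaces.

F J R C X U V M L

The last element of post-order is the root; it splits in-order into left and right subtrees.
Root F: left subtree has 2 nodes {R, J}, right has 6 {V, U, M, X, L, C}.
  Root J: left subtree has 1 node {R}, right has 0 { }.
  Root C: left subtree has 5 nodes {V, U, M, X, L}, right has 0 { }.
    Root X: left subtree has 3 nodes {V, U, M}, right has 1 {L}.
      Root U: left subtree has 1 node {V}, right has 1 {M}.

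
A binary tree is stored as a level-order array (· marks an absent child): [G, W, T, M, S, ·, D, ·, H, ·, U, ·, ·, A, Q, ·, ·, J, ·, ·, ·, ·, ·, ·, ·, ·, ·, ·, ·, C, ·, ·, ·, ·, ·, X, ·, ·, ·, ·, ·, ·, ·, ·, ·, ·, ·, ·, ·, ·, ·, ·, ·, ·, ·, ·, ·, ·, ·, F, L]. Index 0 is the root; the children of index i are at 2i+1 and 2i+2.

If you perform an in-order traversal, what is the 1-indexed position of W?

5

In-order visits the left subtree, then the node, then the right subtree.
At G: go left to W.
  At W: go left to M.
    At M: no left child.
    Visit M.
    At M: go right to H.
      At H: go left to J.
        At J: go left to X.
          X is a leaf — visit X.
        Visit J.
        At J: no right child.
      Visit H.
      At H: no right child.
  Visit W.
  At W: go right to S.
    At S: no left child.
    Visit S.
    At S: go right to U.
      U is a leaf — visit U.
Visit G.
At G: go right to T.
  At T: no left child.
  Visit T.
  At T: go right to D.
    At D: go left to A.
      A is a leaf — visit A.
    Visit D.
    At D: go right to Q.
      At Q: go left to C.
        At C: go left to F.
          F is a leaf — visit F.
        Visit C.
        At C: go right to L.
          L is a leaf — visit L.
      Visit Q.
      At Q: no right child.
Full in-order sequence: M, X, J, H, W, S, U, G, T, A, D, F, C, L, Q.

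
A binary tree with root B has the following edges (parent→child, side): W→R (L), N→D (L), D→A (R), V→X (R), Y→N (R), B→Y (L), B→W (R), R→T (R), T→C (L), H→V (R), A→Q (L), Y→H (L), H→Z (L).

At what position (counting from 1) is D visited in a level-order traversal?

Level-order visits nodes level by level from the root, left to right within each level.
Level 0: B
Level 1: Y, W
Level 2: H, N, R
Level 3: Z, V, D, T
Level 4: X, A, C
Level 5: Q
Full level-order sequence: B, Y, W, H, N, R, Z, V, D, T, X, A, C, Q.

9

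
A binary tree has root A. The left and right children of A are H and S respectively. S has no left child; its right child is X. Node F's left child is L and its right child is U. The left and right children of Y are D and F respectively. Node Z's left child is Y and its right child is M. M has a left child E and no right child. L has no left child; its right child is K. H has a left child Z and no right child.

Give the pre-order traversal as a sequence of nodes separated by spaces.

A H Z Y D F L K U M E S X

Pre-order visits the node, then its left subtree, then its right subtree.
Visit A.
At A: go left to H.
  Visit H.
  At H: go left to Z.
    Visit Z.
    At Z: go left to Y.
      Visit Y.
      At Y: go left to D.
        D is a leaf — visit D.
      At Y: go right to F.
        Visit F.
        At F: go left to L.
          Visit L.
          At L: no left child.
          At L: go right to K.
            K is a leaf — visit K.
        At F: go right to U.
          U is a leaf — visit U.
    At Z: go right to M.
      Visit M.
      At M: go left to E.
        E is a leaf — visit E.
      At M: no right child.
  At H: no right child.
At A: go right to S.
  Visit S.
  At S: no left child.
  At S: go right to X.
    X is a leaf — visit X.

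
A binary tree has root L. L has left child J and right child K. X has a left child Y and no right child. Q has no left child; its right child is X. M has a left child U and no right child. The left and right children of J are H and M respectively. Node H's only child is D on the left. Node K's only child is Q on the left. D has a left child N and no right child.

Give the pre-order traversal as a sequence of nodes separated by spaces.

L J H D N M U K Q X Y

Pre-order visits the node, then its left subtree, then its right subtree.
Visit L.
At L: go left to J.
  Visit J.
  At J: go left to H.
    Visit H.
    At H: go left to D.
      Visit D.
      At D: go left to N.
        N is a leaf — visit N.
      At D: no right child.
    At H: no right child.
  At J: go right to M.
    Visit M.
    At M: go left to U.
      U is a leaf — visit U.
    At M: no right child.
At L: go right to K.
  Visit K.
  At K: go left to Q.
    Visit Q.
    At Q: no left child.
    At Q: go right to X.
      Visit X.
      At X: go left to Y.
        Y is a leaf — visit Y.
      At X: no right child.
  At K: no right child.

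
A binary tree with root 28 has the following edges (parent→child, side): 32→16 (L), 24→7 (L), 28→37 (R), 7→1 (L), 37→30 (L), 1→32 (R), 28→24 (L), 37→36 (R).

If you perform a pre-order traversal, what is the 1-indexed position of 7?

3

Pre-order visits the node, then its left subtree, then its right subtree.
Visit 28.
At 28: go left to 24.
  Visit 24.
  At 24: go left to 7.
    Visit 7.
    At 7: go left to 1.
      Visit 1.
      At 1: no left child.
      At 1: go right to 32.
        Visit 32.
        At 32: go left to 16.
          16 is a leaf — visit 16.
        At 32: no right child.
    At 7: no right child.
  At 24: no right child.
At 28: go right to 37.
  Visit 37.
  At 37: go left to 30.
    30 is a leaf — visit 30.
  At 37: go right to 36.
    36 is a leaf — visit 36.
Full pre-order sequence: 28, 24, 7, 1, 32, 16, 37, 30, 36.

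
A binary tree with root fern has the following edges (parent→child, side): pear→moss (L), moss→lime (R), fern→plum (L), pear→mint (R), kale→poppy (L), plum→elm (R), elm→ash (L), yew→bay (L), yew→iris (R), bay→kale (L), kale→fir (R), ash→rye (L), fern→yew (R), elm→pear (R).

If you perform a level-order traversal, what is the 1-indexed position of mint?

12

Level-order visits nodes level by level from the root, left to right within each level.
Level 0: fern
Level 1: plum, yew
Level 2: elm, bay, iris
Level 3: ash, pear, kale
Level 4: rye, moss, mint, poppy, fir
Level 5: lime
Full level-order sequence: fern, plum, yew, elm, bay, iris, ash, pear, kale, rye, moss, mint, poppy, fir, lime.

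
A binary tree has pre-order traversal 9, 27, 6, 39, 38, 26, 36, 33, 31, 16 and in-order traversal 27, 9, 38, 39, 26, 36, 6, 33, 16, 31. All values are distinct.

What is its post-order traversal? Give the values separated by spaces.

27 38 36 26 39 16 31 33 6 9

The first element of pre-order is the root; it splits in-order into left and right subtrees.
Root 9: left subtree has 1 node {27}, right has 8 {38, 39, 26, 36, 6, 33, 16, 31}.
  Root 6: left subtree has 4 nodes {38, 39, 26, 36}, right has 3 {33, 16, 31}.
    Root 39: left subtree has 1 node {38}, right has 2 {26, 36}.
      Root 26: left subtree has 0 nodes { }, right has 1 {36}.
    Root 33: left subtree has 0 nodes { }, right has 2 {16, 31}.
      Root 31: left subtree has 1 node {16}, right has 0 { }.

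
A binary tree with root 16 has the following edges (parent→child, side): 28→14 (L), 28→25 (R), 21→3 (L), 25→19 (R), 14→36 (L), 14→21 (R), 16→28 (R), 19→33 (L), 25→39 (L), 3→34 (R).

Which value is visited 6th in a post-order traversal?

39

Post-order visits the left subtree, then the right subtree, then the node.
At 16: no left child.
At 16: go right to 28.
  At 28: go left to 14.
    At 14: go left to 36.
      36 is a leaf — visit 36.
    At 14: go right to 21.
      At 21: go left to 3.
        At 3: no left child.
        At 3: go right to 34.
          34 is a leaf — visit 34.
        Visit 3.
      At 21: no right child.
      Visit 21.
    Visit 14.
  At 28: go right to 25.
    At 25: go left to 39.
      39 is a leaf — visit 39.
    At 25: go right to 19.
      At 19: go left to 33.
        33 is a leaf — visit 33.
      At 19: no right child.
      Visit 19.
    Visit 25.
  Visit 28.
Visit 16.
Full post-order sequence: 36, 34, 3, 21, 14, 39, 33, 19, 25, 28, 16.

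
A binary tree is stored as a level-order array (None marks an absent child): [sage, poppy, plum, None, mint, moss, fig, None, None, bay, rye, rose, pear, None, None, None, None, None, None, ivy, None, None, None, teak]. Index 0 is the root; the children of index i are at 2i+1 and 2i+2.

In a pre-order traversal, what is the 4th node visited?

Pre-order visits the node, then its left subtree, then its right subtree.
Visit sage.
At sage: go left to poppy.
  Visit poppy.
  At poppy: no left child.
  At poppy: go right to mint.
    Visit mint.
    At mint: go left to bay.
      Visit bay.
      At bay: go left to ivy.
        ivy is a leaf — visit ivy.
      At bay: no right child.
    At mint: go right to rye.
      rye is a leaf — visit rye.
At sage: go right to plum.
  Visit plum.
  At plum: go left to moss.
    Visit moss.
    At moss: go left to rose.
      Visit rose.
      At rose: go left to teak.
        teak is a leaf — visit teak.
      At rose: no right child.
    At moss: go right to pear.
      pear is a leaf — visit pear.
  At plum: go right to fig.
    fig is a leaf — visit fig.
Full pre-order sequence: sage, poppy, mint, bay, ivy, rye, plum, moss, rose, teak, pear, fig.

bay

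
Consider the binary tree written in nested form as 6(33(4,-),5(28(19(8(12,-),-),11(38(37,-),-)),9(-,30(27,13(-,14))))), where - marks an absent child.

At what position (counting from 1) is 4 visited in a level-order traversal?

4

Level-order visits nodes level by level from the root, left to right within each level.
Level 0: 6
Level 1: 33, 5
Level 2: 4, 28, 9
Level 3: 19, 11, 30
Level 4: 8, 38, 27, 13
Level 5: 12, 37, 14
Full level-order sequence: 6, 33, 5, 4, 28, 9, 19, 11, 30, 8, 38, 27, 13, 12, 37, 14.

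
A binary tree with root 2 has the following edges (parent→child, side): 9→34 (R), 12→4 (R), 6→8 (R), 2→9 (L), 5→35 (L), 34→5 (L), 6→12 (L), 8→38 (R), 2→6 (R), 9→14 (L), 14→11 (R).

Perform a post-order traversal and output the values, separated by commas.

Post-order visits the left subtree, then the right subtree, then the node.
At 2: go left to 9.
  At 9: go left to 14.
    At 14: no left child.
    At 14: go right to 11.
      11 is a leaf — visit 11.
    Visit 14.
  At 9: go right to 34.
    At 34: go left to 5.
      At 5: go left to 35.
        35 is a leaf — visit 35.
      At 5: no right child.
      Visit 5.
    At 34: no right child.
    Visit 34.
  Visit 9.
At 2: go right to 6.
  At 6: go left to 12.
    At 12: no left child.
    At 12: go right to 4.
      4 is a leaf — visit 4.
    Visit 12.
  At 6: go right to 8.
    At 8: no left child.
    At 8: go right to 38.
      38 is a leaf — visit 38.
    Visit 8.
  Visit 6.
Visit 2.

11, 14, 35, 5, 34, 9, 4, 12, 38, 8, 6, 2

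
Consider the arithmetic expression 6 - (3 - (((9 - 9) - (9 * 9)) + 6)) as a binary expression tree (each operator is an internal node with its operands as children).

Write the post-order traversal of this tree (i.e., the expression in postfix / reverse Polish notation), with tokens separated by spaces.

6 3 9 9 - 9 9 * - 6 + - -

Post-order on an expression tree gives postfix notation: for each operator, emit left operand, right operand, then the operator.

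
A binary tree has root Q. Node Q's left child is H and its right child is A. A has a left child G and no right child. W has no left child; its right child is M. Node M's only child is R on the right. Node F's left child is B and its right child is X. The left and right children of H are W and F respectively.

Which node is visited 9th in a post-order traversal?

Post-order visits the left subtree, then the right subtree, then the node.
At Q: go left to H.
  At H: go left to W.
    At W: no left child.
    At W: go right to M.
      At M: no left child.
      At M: go right to R.
        R is a leaf — visit R.
      Visit M.
    Visit W.
  At H: go right to F.
    At F: go left to B.
      B is a leaf — visit B.
    At F: go right to X.
      X is a leaf — visit X.
    Visit F.
  Visit H.
At Q: go right to A.
  At A: go left to G.
    G is a leaf — visit G.
  At A: no right child.
  Visit A.
Visit Q.
Full post-order sequence: R, M, W, B, X, F, H, G, A, Q.

A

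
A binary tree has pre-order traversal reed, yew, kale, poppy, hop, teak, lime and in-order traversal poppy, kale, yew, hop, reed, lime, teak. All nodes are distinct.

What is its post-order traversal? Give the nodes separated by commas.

poppy, kale, hop, yew, lime, teak, reed

The first element of pre-order is the root; it splits in-order into left and right subtrees.
Root reed: left subtree has 4 nodes {poppy, kale, yew, hop}, right has 2 {lime, teak}.
  Root yew: left subtree has 2 nodes {poppy, kale}, right has 1 {hop}.
    Root kale: left subtree has 1 node {poppy}, right has 0 { }.
  Root teak: left subtree has 1 node {lime}, right has 0 { }.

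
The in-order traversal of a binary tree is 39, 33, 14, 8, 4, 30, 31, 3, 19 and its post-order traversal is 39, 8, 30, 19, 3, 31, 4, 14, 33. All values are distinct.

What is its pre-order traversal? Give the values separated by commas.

33, 39, 14, 4, 8, 31, 30, 3, 19

The last element of post-order is the root; it splits in-order into left and right subtrees.
Root 33: left subtree has 1 node {39}, right has 7 {14, 8, 4, 30, 31, 3, 19}.
  Root 14: left subtree has 0 nodes { }, right has 6 {8, 4, 30, 31, 3, 19}.
    Root 4: left subtree has 1 node {8}, right has 4 {30, 31, 3, 19}.
      Root 31: left subtree has 1 node {30}, right has 2 {3, 19}.
        Root 3: left subtree has 0 nodes { }, right has 1 {19}.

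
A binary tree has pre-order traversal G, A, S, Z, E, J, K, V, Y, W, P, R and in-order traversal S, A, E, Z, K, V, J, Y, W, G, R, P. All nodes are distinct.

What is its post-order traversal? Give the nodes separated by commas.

The first element of pre-order is the root; it splits in-order into left and right subtrees.
Root G: left subtree has 9 nodes {S, A, E, Z, K, V, J, Y, W}, right has 2 {R, P}.
  Root A: left subtree has 1 node {S}, right has 7 {E, Z, K, V, J, Y, W}.
    Root Z: left subtree has 1 node {E}, right has 5 {K, V, J, Y, W}.
      Root J: left subtree has 2 nodes {K, V}, right has 2 {Y, W}.
        Root K: left subtree has 0 nodes { }, right has 1 {V}.
        Root Y: left subtree has 0 nodes { }, right has 1 {W}.
  Root P: left subtree has 1 node {R}, right has 0 { }.

S, E, V, K, W, Y, J, Z, A, R, P, G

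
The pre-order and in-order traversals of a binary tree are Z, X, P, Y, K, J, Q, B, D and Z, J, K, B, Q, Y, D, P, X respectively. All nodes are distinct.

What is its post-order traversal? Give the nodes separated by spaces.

The first element of pre-order is the root; it splits in-order into left and right subtrees.
Root Z: left subtree has 0 nodes { }, right has 8 {J, K, B, Q, Y, D, P, X}.
  Root X: left subtree has 7 nodes {J, K, B, Q, Y, D, P}, right has 0 { }.
    Root P: left subtree has 6 nodes {J, K, B, Q, Y, D}, right has 0 { }.
      Root Y: left subtree has 4 nodes {J, K, B, Q}, right has 1 {D}.
        Root K: left subtree has 1 node {J}, right has 2 {B, Q}.
          Root Q: left subtree has 1 node {B}, right has 0 { }.

J B Q K D Y P X Z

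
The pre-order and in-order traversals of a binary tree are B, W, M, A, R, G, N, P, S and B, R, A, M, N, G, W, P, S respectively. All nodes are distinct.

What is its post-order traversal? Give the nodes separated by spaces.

The first element of pre-order is the root; it splits in-order into left and right subtrees.
Root B: left subtree has 0 nodes { }, right has 8 {R, A, M, N, G, W, P, S}.
  Root W: left subtree has 5 nodes {R, A, M, N, G}, right has 2 {P, S}.
    Root M: left subtree has 2 nodes {R, A}, right has 2 {N, G}.
      Root A: left subtree has 1 node {R}, right has 0 { }.
      Root G: left subtree has 1 node {N}, right has 0 { }.
    Root P: left subtree has 0 nodes { }, right has 1 {S}.

R A N G M S P W B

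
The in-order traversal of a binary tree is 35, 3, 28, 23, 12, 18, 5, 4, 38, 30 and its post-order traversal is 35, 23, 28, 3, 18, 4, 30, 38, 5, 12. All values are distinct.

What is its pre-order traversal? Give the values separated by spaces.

12 3 35 28 23 5 18 38 4 30

The last element of post-order is the root; it splits in-order into left and right subtrees.
Root 12: left subtree has 4 nodes {35, 3, 28, 23}, right has 5 {18, 5, 4, 38, 30}.
  Root 3: left subtree has 1 node {35}, right has 2 {28, 23}.
    Root 28: left subtree has 0 nodes { }, right has 1 {23}.
  Root 5: left subtree has 1 node {18}, right has 3 {4, 38, 30}.
    Root 38: left subtree has 1 node {4}, right has 1 {30}.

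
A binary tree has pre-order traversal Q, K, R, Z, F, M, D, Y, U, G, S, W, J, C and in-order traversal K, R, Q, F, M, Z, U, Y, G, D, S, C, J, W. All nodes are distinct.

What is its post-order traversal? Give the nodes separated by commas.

R, K, M, F, U, G, Y, C, J, W, S, D, Z, Q

The first element of pre-order is the root; it splits in-order into left and right subtrees.
Root Q: left subtree has 2 nodes {K, R}, right has 11 {F, M, Z, U, Y, G, D, S, C, J, W}.
  Root K: left subtree has 0 nodes { }, right has 1 {R}.
  Root Z: left subtree has 2 nodes {F, M}, right has 8 {U, Y, G, D, S, C, J, W}.
    Root F: left subtree has 0 nodes { }, right has 1 {M}.
    Root D: left subtree has 3 nodes {U, Y, G}, right has 4 {S, C, J, W}.
      Root Y: left subtree has 1 node {U}, right has 1 {G}.
      Root S: left subtree has 0 nodes { }, right has 3 {C, J, W}.
        Root W: left subtree has 2 nodes {C, J}, right has 0 { }.
          Root J: left subtree has 1 node {C}, right has 0 { }.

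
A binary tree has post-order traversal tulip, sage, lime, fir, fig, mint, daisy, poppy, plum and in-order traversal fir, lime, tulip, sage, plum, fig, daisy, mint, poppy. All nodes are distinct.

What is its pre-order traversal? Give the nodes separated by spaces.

The last element of post-order is the root; it splits in-order into left and right subtrees.
Root plum: left subtree has 4 nodes {fir, lime, tulip, sage}, right has 4 {fig, daisy, mint, poppy}.
  Root fir: left subtree has 0 nodes { }, right has 3 {lime, tulip, sage}.
    Root lime: left subtree has 0 nodes { }, right has 2 {tulip, sage}.
      Root sage: left subtree has 1 node {tulip}, right has 0 { }.
  Root poppy: left subtree has 3 nodes {fig, daisy, mint}, right has 0 { }.
    Root daisy: left subtree has 1 node {fig}, right has 1 {mint}.

plum fir lime sage tulip poppy daisy fig mint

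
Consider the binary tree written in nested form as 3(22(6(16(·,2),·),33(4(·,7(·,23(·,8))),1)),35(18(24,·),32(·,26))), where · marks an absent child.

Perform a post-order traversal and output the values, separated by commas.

2, 16, 6, 8, 23, 7, 4, 1, 33, 22, 24, 18, 26, 32, 35, 3

Post-order visits the left subtree, then the right subtree, then the node.
At 3: go left to 22.
  At 22: go left to 6.
    At 6: go left to 16.
      At 16: no left child.
      At 16: go right to 2.
        2 is a leaf — visit 2.
      Visit 16.
    At 6: no right child.
    Visit 6.
  At 22: go right to 33.
    At 33: go left to 4.
      At 4: no left child.
      At 4: go right to 7.
        At 7: no left child.
        At 7: go right to 23.
          At 23: no left child.
          At 23: go right to 8.
            8 is a leaf — visit 8.
          Visit 23.
        Visit 7.
      Visit 4.
    At 33: go right to 1.
      1 is a leaf — visit 1.
    Visit 33.
  Visit 22.
At 3: go right to 35.
  At 35: go left to 18.
    At 18: go left to 24.
      24 is a leaf — visit 24.
    At 18: no right child.
    Visit 18.
  At 35: go right to 32.
    At 32: no left child.
    At 32: go right to 26.
      26 is a leaf — visit 26.
    Visit 32.
  Visit 35.
Visit 3.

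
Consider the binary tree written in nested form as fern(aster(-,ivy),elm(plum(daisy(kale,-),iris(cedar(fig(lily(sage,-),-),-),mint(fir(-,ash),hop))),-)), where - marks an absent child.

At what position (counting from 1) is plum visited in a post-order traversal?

Post-order visits the left subtree, then the right subtree, then the node.
At fern: go left to aster.
  At aster: no left child.
  At aster: go right to ivy.
    ivy is a leaf — visit ivy.
  Visit aster.
At fern: go right to elm.
  At elm: go left to plum.
    At plum: go left to daisy.
      At daisy: go left to kale.
        kale is a leaf — visit kale.
      At daisy: no right child.
      Visit daisy.
    At plum: go right to iris.
      At iris: go left to cedar.
        At cedar: go left to fig.
          At fig: go left to lily.
            At lily: go left to sage.
              sage is a leaf — visit sage.
            At lily: no right child.
            Visit lily.
          At fig: no right child.
          Visit fig.
        At cedar: no right child.
        Visit cedar.
      At iris: go right to mint.
        At mint: go left to fir.
          At fir: no left child.
          At fir: go right to ash.
            ash is a leaf — visit ash.
          Visit fir.
        At mint: go right to hop.
          hop is a leaf — visit hop.
        Visit mint.
      Visit iris.
    Visit plum.
  At elm: no right child.
  Visit elm.
Visit fern.
Full post-order sequence: ivy, aster, kale, daisy, sage, lily, fig, cedar, ash, fir, hop, mint, iris, plum, elm, fern.

14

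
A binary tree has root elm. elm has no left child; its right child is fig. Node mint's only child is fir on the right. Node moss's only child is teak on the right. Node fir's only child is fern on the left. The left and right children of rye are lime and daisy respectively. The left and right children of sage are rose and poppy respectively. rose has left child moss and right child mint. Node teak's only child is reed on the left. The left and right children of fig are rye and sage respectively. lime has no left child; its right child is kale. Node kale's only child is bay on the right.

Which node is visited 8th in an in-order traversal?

moss

In-order visits the left subtree, then the node, then the right subtree.
At elm: no left child.
Visit elm.
At elm: go right to fig.
  At fig: go left to rye.
    At rye: go left to lime.
      At lime: no left child.
      Visit lime.
      At lime: go right to kale.
        At kale: no left child.
        Visit kale.
        At kale: go right to bay.
          bay is a leaf — visit bay.
    Visit rye.
    At rye: go right to daisy.
      daisy is a leaf — visit daisy.
  Visit fig.
  At fig: go right to sage.
    At sage: go left to rose.
      At rose: go left to moss.
        At moss: no left child.
        Visit moss.
        At moss: go right to teak.
          At teak: go left to reed.
            reed is a leaf — visit reed.
          Visit teak.
          At teak: no right child.
      Visit rose.
      At rose: go right to mint.
        At mint: no left child.
        Visit mint.
        At mint: go right to fir.
          At fir: go left to fern.
            fern is a leaf — visit fern.
          Visit fir.
          At fir: no right child.
    Visit sage.
    At sage: go right to poppy.
      poppy is a leaf — visit poppy.
Full in-order sequence: elm, lime, kale, bay, rye, daisy, fig, moss, reed, teak, rose, mint, fern, fir, sage, poppy.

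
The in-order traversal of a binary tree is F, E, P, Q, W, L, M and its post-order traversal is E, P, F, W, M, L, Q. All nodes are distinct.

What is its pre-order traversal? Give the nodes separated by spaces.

The last element of post-order is the root; it splits in-order into left and right subtrees.
Root Q: left subtree has 3 nodes {F, E, P}, right has 3 {W, L, M}.
  Root F: left subtree has 0 nodes { }, right has 2 {E, P}.
    Root P: left subtree has 1 node {E}, right has 0 { }.
  Root L: left subtree has 1 node {W}, right has 1 {M}.

Q F P E L W M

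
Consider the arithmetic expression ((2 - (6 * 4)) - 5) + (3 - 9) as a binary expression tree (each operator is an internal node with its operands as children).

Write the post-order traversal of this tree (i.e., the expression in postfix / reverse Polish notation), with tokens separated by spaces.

2 6 4 * - 5 - 3 9 - +

Post-order on an expression tree gives postfix notation: for each operator, emit left operand, right operand, then the operator.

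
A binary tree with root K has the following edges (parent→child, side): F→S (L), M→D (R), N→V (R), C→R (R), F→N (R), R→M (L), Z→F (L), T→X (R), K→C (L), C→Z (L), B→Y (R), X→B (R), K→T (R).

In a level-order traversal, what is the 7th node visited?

F

Level-order visits nodes level by level from the root, left to right within each level.
Level 0: K
Level 1: C, T
Level 2: Z, R, X
Level 3: F, M, B
Level 4: S, N, D, Y
Level 5: V
Full level-order sequence: K, C, T, Z, R, X, F, M, B, S, N, D, Y, V.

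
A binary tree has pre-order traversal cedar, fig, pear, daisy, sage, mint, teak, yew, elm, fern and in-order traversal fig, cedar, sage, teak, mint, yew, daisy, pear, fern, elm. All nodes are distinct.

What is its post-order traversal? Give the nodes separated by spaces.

The first element of pre-order is the root; it splits in-order into left and right subtrees.
Root cedar: left subtree has 1 node {fig}, right has 8 {sage, teak, mint, yew, daisy, pear, fern, elm}.
  Root pear: left subtree has 5 nodes {sage, teak, mint, yew, daisy}, right has 2 {fern, elm}.
    Root daisy: left subtree has 4 nodes {sage, teak, mint, yew}, right has 0 { }.
      Root sage: left subtree has 0 nodes { }, right has 3 {teak, mint, yew}.
        Root mint: left subtree has 1 node {teak}, right has 1 {yew}.
    Root elm: left subtree has 1 node {fern}, right has 0 { }.

fig teak yew mint sage daisy fern elm pear cedar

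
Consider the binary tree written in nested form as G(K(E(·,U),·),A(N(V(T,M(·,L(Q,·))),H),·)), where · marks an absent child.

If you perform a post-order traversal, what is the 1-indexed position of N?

10

Post-order visits the left subtree, then the right subtree, then the node.
At G: go left to K.
  At K: go left to E.
    At E: no left child.
    At E: go right to U.
      U is a leaf — visit U.
    Visit E.
  At K: no right child.
  Visit K.
At G: go right to A.
  At A: go left to N.
    At N: go left to V.
      At V: go left to T.
        T is a leaf — visit T.
      At V: go right to M.
        At M: no left child.
        At M: go right to L.
          At L: go left to Q.
            Q is a leaf — visit Q.
          At L: no right child.
          Visit L.
        Visit M.
      Visit V.
    At N: go right to H.
      H is a leaf — visit H.
    Visit N.
  At A: no right child.
  Visit A.
Visit G.
Full post-order sequence: U, E, K, T, Q, L, M, V, H, N, A, G.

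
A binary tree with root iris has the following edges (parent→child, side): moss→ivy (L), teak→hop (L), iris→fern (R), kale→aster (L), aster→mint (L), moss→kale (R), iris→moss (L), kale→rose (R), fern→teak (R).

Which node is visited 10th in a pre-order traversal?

Pre-order visits the node, then its left subtree, then its right subtree.
Visit iris.
At iris: go left to moss.
  Visit moss.
  At moss: go left to ivy.
    ivy is a leaf — visit ivy.
  At moss: go right to kale.
    Visit kale.
    At kale: go left to aster.
      Visit aster.
      At aster: go left to mint.
        mint is a leaf — visit mint.
      At aster: no right child.
    At kale: go right to rose.
      rose is a leaf — visit rose.
At iris: go right to fern.
  Visit fern.
  At fern: no left child.
  At fern: go right to teak.
    Visit teak.
    At teak: go left to hop.
      hop is a leaf — visit hop.
    At teak: no right child.
Full pre-order sequence: iris, moss, ivy, kale, aster, mint, rose, fern, teak, hop.

hop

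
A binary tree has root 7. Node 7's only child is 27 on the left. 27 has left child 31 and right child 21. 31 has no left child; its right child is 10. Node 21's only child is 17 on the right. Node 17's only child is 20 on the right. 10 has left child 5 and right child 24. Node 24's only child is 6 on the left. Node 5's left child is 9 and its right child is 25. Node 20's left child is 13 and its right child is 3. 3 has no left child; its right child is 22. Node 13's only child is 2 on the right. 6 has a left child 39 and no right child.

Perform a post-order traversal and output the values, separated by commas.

Post-order visits the left subtree, then the right subtree, then the node.
At 7: go left to 27.
  At 27: go left to 31.
    At 31: no left child.
    At 31: go right to 10.
      At 10: go left to 5.
        At 5: go left to 9.
          9 is a leaf — visit 9.
        At 5: go right to 25.
          25 is a leaf — visit 25.
        Visit 5.
      At 10: go right to 24.
        At 24: go left to 6.
          At 6: go left to 39.
            39 is a leaf — visit 39.
          At 6: no right child.
          Visit 6.
        At 24: no right child.
        Visit 24.
      Visit 10.
    Visit 31.
  At 27: go right to 21.
    At 21: no left child.
    At 21: go right to 17.
      At 17: no left child.
      At 17: go right to 20.
        At 20: go left to 13.
          At 13: no left child.
          At 13: go right to 2.
            2 is a leaf — visit 2.
          Visit 13.
        At 20: go right to 3.
          At 3: no left child.
          At 3: go right to 22.
            22 is a leaf — visit 22.
          Visit 3.
        Visit 20.
      Visit 17.
    Visit 21.
  Visit 27.
At 7: no right child.
Visit 7.

9, 25, 5, 39, 6, 24, 10, 31, 2, 13, 22, 3, 20, 17, 21, 27, 7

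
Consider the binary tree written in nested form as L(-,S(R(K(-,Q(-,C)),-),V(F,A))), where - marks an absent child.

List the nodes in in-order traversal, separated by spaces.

L K Q C R S F V A

In-order visits the left subtree, then the node, then the right subtree.
At L: no left child.
Visit L.
At L: go right to S.
  At S: go left to R.
    At R: go left to K.
      At K: no left child.
      Visit K.
      At K: go right to Q.
        At Q: no left child.
        Visit Q.
        At Q: go right to C.
          C is a leaf — visit C.
    Visit R.
    At R: no right child.
  Visit S.
  At S: go right to V.
    At V: go left to F.
      F is a leaf — visit F.
    Visit V.
    At V: go right to A.
      A is a leaf — visit A.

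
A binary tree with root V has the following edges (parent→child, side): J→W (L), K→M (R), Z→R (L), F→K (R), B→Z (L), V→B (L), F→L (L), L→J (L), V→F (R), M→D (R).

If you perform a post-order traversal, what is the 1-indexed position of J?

Post-order visits the left subtree, then the right subtree, then the node.
At V: go left to B.
  At B: go left to Z.
    At Z: go left to R.
      R is a leaf — visit R.
    At Z: no right child.
    Visit Z.
  At B: no right child.
  Visit B.
At V: go right to F.
  At F: go left to L.
    At L: go left to J.
      At J: go left to W.
        W is a leaf — visit W.
      At J: no right child.
      Visit J.
    At L: no right child.
    Visit L.
  At F: go right to K.
    At K: no left child.
    At K: go right to M.
      At M: no left child.
      At M: go right to D.
        D is a leaf — visit D.
      Visit M.
    Visit K.
  Visit F.
Visit V.
Full post-order sequence: R, Z, B, W, J, L, D, M, K, F, V.

5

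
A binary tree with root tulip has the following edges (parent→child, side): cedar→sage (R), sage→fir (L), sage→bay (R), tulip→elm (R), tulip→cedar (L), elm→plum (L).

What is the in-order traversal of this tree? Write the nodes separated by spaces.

cedar fir sage bay tulip plum elm

In-order visits the left subtree, then the node, then the right subtree.
At tulip: go left to cedar.
  At cedar: no left child.
  Visit cedar.
  At cedar: go right to sage.
    At sage: go left to fir.
      fir is a leaf — visit fir.
    Visit sage.
    At sage: go right to bay.
      bay is a leaf — visit bay.
Visit tulip.
At tulip: go right to elm.
  At elm: go left to plum.
    plum is a leaf — visit plum.
  Visit elm.
  At elm: no right child.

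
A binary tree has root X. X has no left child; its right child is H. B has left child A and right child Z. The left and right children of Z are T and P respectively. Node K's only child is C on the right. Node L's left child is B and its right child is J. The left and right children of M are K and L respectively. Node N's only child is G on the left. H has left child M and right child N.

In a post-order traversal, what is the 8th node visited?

J

Post-order visits the left subtree, then the right subtree, then the node.
At X: no left child.
At X: go right to H.
  At H: go left to M.
    At M: go left to K.
      At K: no left child.
      At K: go right to C.
        C is a leaf — visit C.
      Visit K.
    At M: go right to L.
      At L: go left to B.
        At B: go left to A.
          A is a leaf — visit A.
        At B: go right to Z.
          At Z: go left to T.
            T is a leaf — visit T.
          At Z: go right to P.
            P is a leaf — visit P.
          Visit Z.
        Visit B.
      At L: go right to J.
        J is a leaf — visit J.
      Visit L.
    Visit M.
  At H: go right to N.
    At N: go left to G.
      G is a leaf — visit G.
    At N: no right child.
    Visit N.
  Visit H.
Visit X.
Full post-order sequence: C, K, A, T, P, Z, B, J, L, M, G, N, H, X.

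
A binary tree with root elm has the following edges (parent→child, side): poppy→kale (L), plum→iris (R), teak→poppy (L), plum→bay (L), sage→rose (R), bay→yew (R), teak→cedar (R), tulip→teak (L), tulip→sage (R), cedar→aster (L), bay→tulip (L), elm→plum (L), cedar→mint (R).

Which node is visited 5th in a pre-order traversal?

Pre-order visits the node, then its left subtree, then its right subtree.
Visit elm.
At elm: go left to plum.
  Visit plum.
  At plum: go left to bay.
    Visit bay.
    At bay: go left to tulip.
      Visit tulip.
      At tulip: go left to teak.
        Visit teak.
        At teak: go left to poppy.
          Visit poppy.
          At poppy: go left to kale.
            kale is a leaf — visit kale.
          At poppy: no right child.
        At teak: go right to cedar.
          Visit cedar.
          At cedar: go left to aster.
            aster is a leaf — visit aster.
          At cedar: go right to mint.
            mint is a leaf — visit mint.
      At tulip: go right to sage.
        Visit sage.
        At sage: no left child.
        At sage: go right to rose.
          rose is a leaf — visit rose.
    At bay: go right to yew.
      yew is a leaf — visit yew.
  At plum: go right to iris.
    iris is a leaf — visit iris.
At elm: no right child.
Full pre-order sequence: elm, plum, bay, tulip, teak, poppy, kale, cedar, aster, mint, sage, rose, yew, iris.

teak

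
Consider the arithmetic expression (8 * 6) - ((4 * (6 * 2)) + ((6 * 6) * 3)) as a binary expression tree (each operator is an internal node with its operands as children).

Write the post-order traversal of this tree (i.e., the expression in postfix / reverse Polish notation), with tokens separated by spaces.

8 6 * 4 6 2 * * 6 6 * 3 * + -

Post-order on an expression tree gives postfix notation: for each operator, emit left operand, right operand, then the operator.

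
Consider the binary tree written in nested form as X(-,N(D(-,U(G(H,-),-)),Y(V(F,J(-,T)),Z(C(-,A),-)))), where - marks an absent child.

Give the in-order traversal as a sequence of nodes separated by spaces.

X D H G U N F V J T Y C A Z

In-order visits the left subtree, then the node, then the right subtree.
At X: no left child.
Visit X.
At X: go right to N.
  At N: go left to D.
    At D: no left child.
    Visit D.
    At D: go right to U.
      At U: go left to G.
        At G: go left to H.
          H is a leaf — visit H.
        Visit G.
        At G: no right child.
      Visit U.
      At U: no right child.
  Visit N.
  At N: go right to Y.
    At Y: go left to V.
      At V: go left to F.
        F is a leaf — visit F.
      Visit V.
      At V: go right to J.
        At J: no left child.
        Visit J.
        At J: go right to T.
          T is a leaf — visit T.
    Visit Y.
    At Y: go right to Z.
      At Z: go left to C.
        At C: no left child.
        Visit C.
        At C: go right to A.
          A is a leaf — visit A.
      Visit Z.
      At Z: no right child.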